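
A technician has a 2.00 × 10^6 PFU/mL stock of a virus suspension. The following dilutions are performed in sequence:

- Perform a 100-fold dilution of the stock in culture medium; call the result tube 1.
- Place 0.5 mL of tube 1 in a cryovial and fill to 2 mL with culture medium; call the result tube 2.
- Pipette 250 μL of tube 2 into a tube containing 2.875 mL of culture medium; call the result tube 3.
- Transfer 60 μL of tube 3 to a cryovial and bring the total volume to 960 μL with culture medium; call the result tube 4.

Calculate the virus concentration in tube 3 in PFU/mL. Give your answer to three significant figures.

400 PFU/mL

Step 1: 100-fold → factor 100
Step 2: 0.5 mL brought to 2 mL → factor 2/0.5 = 4
Step 3: 250 μL + 2.875 mL = 3125 μL total → factor 3125/250 = 12.5
Dilution factor through tube 3 = 100 × 4 × 12.5 = 5000
[tube 3] = 2.00 × 10^6 PFU/mL / 5000 = 400 PFU/mL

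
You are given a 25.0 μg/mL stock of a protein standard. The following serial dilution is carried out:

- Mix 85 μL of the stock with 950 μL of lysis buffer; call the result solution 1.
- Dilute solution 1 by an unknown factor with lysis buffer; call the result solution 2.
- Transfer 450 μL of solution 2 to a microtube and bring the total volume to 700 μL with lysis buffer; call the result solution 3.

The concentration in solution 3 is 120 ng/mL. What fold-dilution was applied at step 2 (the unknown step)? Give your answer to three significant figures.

Step 1: 85 μL + 950 μL = 1035 μL total → factor 1035/85 = 12.176
Step 2: unknown factor x
Step 3: 450 μL brought to 700 μL → factor 700/450 = 1.5556
Product of known-step factors = 18.941
Overall factor = 25.0 μg/mL / (120 ng/mL) = 208.33
x = 208.33 / 18.941 = 11.0

11.0-fold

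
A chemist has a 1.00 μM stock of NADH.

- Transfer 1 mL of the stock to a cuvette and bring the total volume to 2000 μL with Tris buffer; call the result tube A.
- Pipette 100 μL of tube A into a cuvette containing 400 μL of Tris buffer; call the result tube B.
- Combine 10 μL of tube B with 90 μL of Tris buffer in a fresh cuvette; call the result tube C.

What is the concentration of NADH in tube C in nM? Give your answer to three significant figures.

Step 1: 1 mL brought to 2000 μL → factor 2/1 = 2
Step 2: 100 μL + 400 μL = 500 μL total → factor 500/100 = 5
Step 3: 10 μL + 90 μL = 100 μL total → factor 100/10 = 10
Overall dilution factor = 2 × 5 × 10 = 100
Final = 1.00 μM / 100 = 0.01000 μM = 10.0 nM

10.0 nM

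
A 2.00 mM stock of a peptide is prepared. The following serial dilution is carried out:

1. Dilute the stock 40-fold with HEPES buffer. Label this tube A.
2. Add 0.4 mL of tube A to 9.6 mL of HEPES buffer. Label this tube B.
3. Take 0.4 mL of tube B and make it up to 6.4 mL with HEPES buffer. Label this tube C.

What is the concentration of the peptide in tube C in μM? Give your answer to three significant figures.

Step 1: 40-fold → factor 40
Step 2: 0.4 mL + 9.6 mL = 10 mL total → factor 10/0.4 = 25
Step 3: 0.4 mL brought to 6.4 mL → factor 6.4/0.4 = 16
Overall dilution factor = 40 × 25 × 16 = 16000
Final = 2.00 mM / 16000 = 0.0001250 mM = 0.125 μM

0.125 μM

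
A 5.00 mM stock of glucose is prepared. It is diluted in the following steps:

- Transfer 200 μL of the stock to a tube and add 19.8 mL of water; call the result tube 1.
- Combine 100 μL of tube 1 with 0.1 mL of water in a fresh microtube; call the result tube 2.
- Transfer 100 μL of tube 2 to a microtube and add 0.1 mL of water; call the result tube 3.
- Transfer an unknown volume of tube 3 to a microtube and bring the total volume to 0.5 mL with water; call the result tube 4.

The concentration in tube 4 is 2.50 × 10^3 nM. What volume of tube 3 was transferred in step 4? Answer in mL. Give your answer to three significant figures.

0.100 mL

Step 1: 200 μL + 19.8 mL = 20000 μL total → factor 20000/200 = 100
Step 2: 100 μL + 0.1 mL = 200 μL total → factor 200/100 = 2
Step 3: 100 μL + 0.1 mL = 200 μL total → factor 200/100 = 2
Step 4: v brought to 0.5 mL → factor = 0.5 mL/v
Product of known-step factors = 400
Overall factor = 5.00 mM / (2.50 × 10^3 nM) = 2000
Step-4 factor = 2000 / 400 = 5
v = 0.5 mL / 5 = 0.100 mL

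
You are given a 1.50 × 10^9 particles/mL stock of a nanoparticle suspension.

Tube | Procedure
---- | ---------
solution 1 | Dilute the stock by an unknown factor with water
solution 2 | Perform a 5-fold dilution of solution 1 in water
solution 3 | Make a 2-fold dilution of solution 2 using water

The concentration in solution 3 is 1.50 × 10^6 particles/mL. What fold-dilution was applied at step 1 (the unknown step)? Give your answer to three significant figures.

Step 1: unknown factor x
Step 2: 5-fold → factor 5
Step 3: 2-fold → factor 2
Product of known-step factors = 10
Overall factor = 1.50 × 10^9 particles/mL / (1.50 × 10^6 particles/mL) = 1000
x = 1000 / 10 = 100

100-fold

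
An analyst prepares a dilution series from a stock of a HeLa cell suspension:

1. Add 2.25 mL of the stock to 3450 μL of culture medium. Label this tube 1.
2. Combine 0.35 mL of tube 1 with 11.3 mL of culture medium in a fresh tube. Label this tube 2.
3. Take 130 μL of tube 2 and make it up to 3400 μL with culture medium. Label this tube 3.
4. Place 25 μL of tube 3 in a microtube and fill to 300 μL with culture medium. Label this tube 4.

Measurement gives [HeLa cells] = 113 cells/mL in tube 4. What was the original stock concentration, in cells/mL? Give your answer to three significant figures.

Step 1: 2.25 mL + 3450 μL = 5.7 mL total → factor 5.7/2.25 = 2.5333
Step 2: 0.35 mL + 11.3 mL = 11.65 mL total → factor 11.65/0.35 = 33.286
Step 3: 130 μL brought to 3400 μL → factor 3400/130 = 26.154
Step 4: 25 μL brought to 300 μL → factor 300/25 = 12
Overall dilution factor = 2.5333 × 33.286 × 26.154 × 12 = 26465
Stock = 113 cells/mL × 26465 = 2.99 × 10^6 cells/mL

2.99 × 10^6 cells/mL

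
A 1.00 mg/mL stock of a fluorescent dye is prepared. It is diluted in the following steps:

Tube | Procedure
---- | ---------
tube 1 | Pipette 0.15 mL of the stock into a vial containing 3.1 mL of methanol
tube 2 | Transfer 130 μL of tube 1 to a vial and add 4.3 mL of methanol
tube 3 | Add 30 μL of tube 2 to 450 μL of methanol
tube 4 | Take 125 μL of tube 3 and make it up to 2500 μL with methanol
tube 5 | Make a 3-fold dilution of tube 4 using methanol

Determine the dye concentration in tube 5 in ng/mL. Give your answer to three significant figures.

1.41 ng/mL

Step 1: 0.15 mL + 3.1 mL = 3.25 mL total → factor 3.25/0.15 = 21.667
Step 2: 130 μL + 4.3 mL = 4430 μL total → factor 4430/130 = 34.077
Step 3: 30 μL + 450 μL = 480 μL total → factor 480/30 = 16
Step 4: 125 μL brought to 2500 μL → factor 2500/125 = 20
Step 5: 3-fold → factor 3
Overall dilution factor = 21.667 × 34.077 × 16 × 20 × 3 = 7.088 × 10^5
Final = 1.00 mg/mL / 7.088 × 10^5 = 1.411 × 10^-6 mg/mL = 1.41 ng/mL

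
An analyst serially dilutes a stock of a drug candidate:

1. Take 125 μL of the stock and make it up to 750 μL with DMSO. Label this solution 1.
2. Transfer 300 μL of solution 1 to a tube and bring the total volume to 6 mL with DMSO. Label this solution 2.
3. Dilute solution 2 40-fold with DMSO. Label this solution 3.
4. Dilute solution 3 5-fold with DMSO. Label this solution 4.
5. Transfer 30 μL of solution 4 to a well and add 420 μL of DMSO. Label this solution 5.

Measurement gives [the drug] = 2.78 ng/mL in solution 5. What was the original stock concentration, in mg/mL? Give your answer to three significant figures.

1.00 mg/mL

Step 1: 125 μL brought to 750 μL → factor 750/125 = 6
Step 2: 300 μL brought to 6 mL → factor 6000/300 = 20
Step 3: 40-fold → factor 40
Step 4: 5-fold → factor 5
Step 5: 30 μL + 420 μL = 450 μL total → factor 450/30 = 15
Overall dilution factor = 6 × 20 × 40 × 5 × 15 = 3.6 × 10^5
Stock = 2.78 ng/mL × 3.6 × 10^5 = 1.001 × 10^6 ng/mL = 1.00 mg/mL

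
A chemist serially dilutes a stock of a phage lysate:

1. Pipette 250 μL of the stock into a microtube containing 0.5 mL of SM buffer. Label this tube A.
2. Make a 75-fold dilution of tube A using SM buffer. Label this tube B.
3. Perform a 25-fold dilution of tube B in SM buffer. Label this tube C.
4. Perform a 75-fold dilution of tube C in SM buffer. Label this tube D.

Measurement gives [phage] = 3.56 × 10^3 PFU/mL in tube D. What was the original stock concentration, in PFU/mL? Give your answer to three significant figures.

1.50 × 10^9 PFU/mL

Step 1: 250 μL + 0.5 mL = 750 μL total → factor 750/250 = 3
Step 2: 75-fold → factor 75
Step 3: 25-fold → factor 25
Step 4: 75-fold → factor 75
Overall dilution factor = 3 × 75 × 25 × 75 = 4.2188 × 10^5
Stock = 3.56 × 10^3 PFU/mL × 4.2188 × 10^5 = 1.50 × 10^9 PFU/mL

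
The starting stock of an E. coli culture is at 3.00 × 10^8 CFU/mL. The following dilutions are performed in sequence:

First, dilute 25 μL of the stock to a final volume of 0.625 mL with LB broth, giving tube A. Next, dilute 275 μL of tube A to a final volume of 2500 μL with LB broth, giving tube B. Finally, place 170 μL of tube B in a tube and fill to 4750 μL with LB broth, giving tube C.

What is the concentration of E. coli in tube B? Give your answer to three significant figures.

1.32 × 10^6 CFU/mL

Step 1: 25 μL brought to 0.625 mL → factor 625/25 = 25
Step 2: 275 μL brought to 2500 μL → factor 2500/275 = 9.0909
Dilution factor through tube B = 25 × 9.0909 = 227.27
[tube B] = 3.00 × 10^8 CFU/mL / 227.27 = 1.32 × 10^6 CFU/mL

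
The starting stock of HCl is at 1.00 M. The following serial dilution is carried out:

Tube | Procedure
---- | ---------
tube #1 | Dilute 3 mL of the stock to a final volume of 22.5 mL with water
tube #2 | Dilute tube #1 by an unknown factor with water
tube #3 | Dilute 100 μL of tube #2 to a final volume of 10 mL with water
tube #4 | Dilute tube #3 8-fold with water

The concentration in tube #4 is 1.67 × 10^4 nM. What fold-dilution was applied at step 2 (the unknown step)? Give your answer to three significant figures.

Step 1: 3 mL brought to 22.5 mL → factor 22.5/3 = 7.5
Step 2: unknown factor x
Step 3: 100 μL brought to 10 mL → factor 10000/100 = 100
Step 4: 8-fold → factor 8
Product of known-step factors = 6000
Overall factor = 1.00 M / (1.67 × 10^4 nM) = 59880
x = 59880 / 6000 = 9.98

9.98-fold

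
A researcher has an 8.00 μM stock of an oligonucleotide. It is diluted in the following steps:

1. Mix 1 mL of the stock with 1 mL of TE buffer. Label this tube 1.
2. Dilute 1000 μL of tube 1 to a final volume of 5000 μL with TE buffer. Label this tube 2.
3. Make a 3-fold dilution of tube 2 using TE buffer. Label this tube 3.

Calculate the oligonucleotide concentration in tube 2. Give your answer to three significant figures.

0.800 μM

Step 1: 1 mL + 1 mL = 2 mL total → factor 2/1 = 2
Step 2: 1000 μL brought to 5000 μL → factor 5000/1000 = 5
Dilution factor through tube 2 = 2 × 5 = 10
[tube 2] = 8.00 μM / 10 = 0.800 μM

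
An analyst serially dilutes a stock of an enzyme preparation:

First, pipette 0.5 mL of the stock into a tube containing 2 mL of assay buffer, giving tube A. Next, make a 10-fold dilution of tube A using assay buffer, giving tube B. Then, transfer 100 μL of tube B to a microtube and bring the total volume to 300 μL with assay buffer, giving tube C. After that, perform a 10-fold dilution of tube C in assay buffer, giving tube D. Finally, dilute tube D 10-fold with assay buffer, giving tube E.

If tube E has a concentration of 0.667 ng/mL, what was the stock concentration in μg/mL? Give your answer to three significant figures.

Step 1: 0.5 mL + 2 mL = 2.5 mL total → factor 2.5/0.5 = 5
Step 2: 10-fold → factor 10
Step 3: 100 μL brought to 300 μL → factor 300/100 = 3
Step 4: 10-fold → factor 10
Step 5: 10-fold → factor 10
Overall dilution factor = 5 × 10 × 3 × 10 × 10 = 15000
Stock = 0.667 ng/mL × 15000 = 1.000 × 10^4 ng/mL = 10.0 μg/mL

10.0 μg/mL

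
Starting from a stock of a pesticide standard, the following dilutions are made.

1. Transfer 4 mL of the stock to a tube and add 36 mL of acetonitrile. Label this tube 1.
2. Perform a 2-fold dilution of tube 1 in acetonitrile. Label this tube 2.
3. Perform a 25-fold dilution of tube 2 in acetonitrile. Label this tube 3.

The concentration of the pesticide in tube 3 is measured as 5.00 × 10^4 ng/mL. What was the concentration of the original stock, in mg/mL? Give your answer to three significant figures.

Step 1: 4 mL + 36 mL = 40 mL total → factor 40/4 = 10
Step 2: 2-fold → factor 2
Step 3: 25-fold → factor 25
Overall dilution factor = 10 × 2 × 25 = 500
Stock = 5.00 × 10^4 ng/mL × 500 = 2.500 × 10^7 ng/mL = 25.0 mg/mL

25.0 mg/mL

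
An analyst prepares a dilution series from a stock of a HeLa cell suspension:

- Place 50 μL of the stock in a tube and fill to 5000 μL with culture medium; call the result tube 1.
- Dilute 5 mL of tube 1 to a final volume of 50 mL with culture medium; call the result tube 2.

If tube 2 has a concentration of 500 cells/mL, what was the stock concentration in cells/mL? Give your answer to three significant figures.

5.00 × 10^5 cells/mL

Step 1: 50 μL brought to 5000 μL → factor 5000/50 = 100
Step 2: 5 mL brought to 50 mL → factor 50/5 = 10
Overall dilution factor = 100 × 10 = 1000
Stock = 500 cells/mL × 1000 = 5.00 × 10^5 cells/mL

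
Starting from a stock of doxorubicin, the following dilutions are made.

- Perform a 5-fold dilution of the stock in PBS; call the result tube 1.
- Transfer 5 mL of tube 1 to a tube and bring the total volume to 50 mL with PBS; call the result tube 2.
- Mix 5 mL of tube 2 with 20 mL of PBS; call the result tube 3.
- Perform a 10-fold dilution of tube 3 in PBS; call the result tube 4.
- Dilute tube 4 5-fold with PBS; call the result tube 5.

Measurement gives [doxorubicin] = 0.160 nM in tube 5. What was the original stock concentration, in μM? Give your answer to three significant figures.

2.00 μM

Step 1: 5-fold → factor 5
Step 2: 5 mL brought to 50 mL → factor 50/5 = 10
Step 3: 5 mL + 20 mL = 25 mL total → factor 25/5 = 5
Step 4: 10-fold → factor 10
Step 5: 5-fold → factor 5
Overall dilution factor = 5 × 10 × 5 × 10 × 5 = 12500
Stock = 0.160 nM × 12500 = 2000 nM = 2.00 μM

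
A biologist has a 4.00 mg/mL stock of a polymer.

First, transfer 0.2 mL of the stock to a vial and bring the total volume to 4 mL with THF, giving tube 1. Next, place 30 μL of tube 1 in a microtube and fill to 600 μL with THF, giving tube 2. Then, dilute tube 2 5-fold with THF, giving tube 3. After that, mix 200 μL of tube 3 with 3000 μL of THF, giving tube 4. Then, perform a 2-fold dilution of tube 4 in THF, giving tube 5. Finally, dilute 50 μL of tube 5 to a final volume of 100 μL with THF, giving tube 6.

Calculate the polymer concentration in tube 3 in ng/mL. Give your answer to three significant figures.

Step 1: 0.2 mL brought to 4 mL → factor 4/0.2 = 20
Step 2: 30 μL brought to 600 μL → factor 600/30 = 20
Step 3: 5-fold → factor 5
Dilution factor through tube 3 = 20 × 20 × 5 = 2000
[tube 3] = 4.00 mg/mL / 2000 = 0.002000 mg/mL = 2.00 × 10^3 ng/mL

2.00 × 10^3 ng/mL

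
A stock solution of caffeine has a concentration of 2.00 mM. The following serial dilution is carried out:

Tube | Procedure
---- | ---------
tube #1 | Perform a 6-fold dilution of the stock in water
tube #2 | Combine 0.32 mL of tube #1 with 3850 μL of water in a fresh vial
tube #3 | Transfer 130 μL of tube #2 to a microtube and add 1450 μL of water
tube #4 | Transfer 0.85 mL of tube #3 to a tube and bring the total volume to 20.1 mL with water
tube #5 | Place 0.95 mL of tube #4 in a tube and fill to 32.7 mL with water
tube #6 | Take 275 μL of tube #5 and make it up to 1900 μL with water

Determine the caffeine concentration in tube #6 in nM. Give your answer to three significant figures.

Step 1: 6-fold → factor 6
Step 2: 0.32 mL + 3850 μL = 4.17 mL total → factor 4.17/0.32 = 13.031
Step 3: 130 μL + 1450 μL = 1580 μL total → factor 1580/130 = 12.154
Step 4: 0.85 mL brought to 20.1 mL → factor 20.1/0.85 = 23.647
Step 5: 0.95 mL brought to 32.7 mL → factor 32.7/0.95 = 34.421
Step 6: 275 μL brought to 1900 μL → factor 1900/275 = 6.9091
Overall dilution factor = 6 × 13.031 × 12.154 × 23.647 × 34.421 × 6.9091 = 5.3441 × 10^6
Final = 2.00 mM / 5.3441 × 10^6 = 3.742 × 10^-7 mM = 0.374 nM

0.374 nM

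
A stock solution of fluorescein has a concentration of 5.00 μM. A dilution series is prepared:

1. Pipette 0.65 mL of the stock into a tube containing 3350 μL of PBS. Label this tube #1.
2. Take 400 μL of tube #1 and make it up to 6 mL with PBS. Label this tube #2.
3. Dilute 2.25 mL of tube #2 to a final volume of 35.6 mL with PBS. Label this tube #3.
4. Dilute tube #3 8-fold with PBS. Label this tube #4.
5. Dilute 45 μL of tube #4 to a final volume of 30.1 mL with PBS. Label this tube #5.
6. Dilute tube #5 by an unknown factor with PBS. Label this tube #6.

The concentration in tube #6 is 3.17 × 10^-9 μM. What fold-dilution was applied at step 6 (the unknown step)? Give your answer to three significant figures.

Step 1: 0.65 mL + 3350 μL = 4 mL total → factor 4/0.65 = 6.1538
Step 2: 400 μL brought to 6 mL → factor 6000/400 = 15
Step 3: 2.25 mL brought to 35.6 mL → factor 35.6/2.25 = 15.822
Step 4: 8-fold → factor 8
Step 5: 45 μL brought to 30.1 mL → factor 30100/45 = 668.89
Step 6: unknown factor x
Product of known-step factors = 7.8154 × 10^6
Overall factor = 5.00 μM / (3.17 × 10^-9 μM) = 1.5773 × 10^9
x = 1.5773 × 10^9 / 7.8154 × 10^6 = 202

202-fold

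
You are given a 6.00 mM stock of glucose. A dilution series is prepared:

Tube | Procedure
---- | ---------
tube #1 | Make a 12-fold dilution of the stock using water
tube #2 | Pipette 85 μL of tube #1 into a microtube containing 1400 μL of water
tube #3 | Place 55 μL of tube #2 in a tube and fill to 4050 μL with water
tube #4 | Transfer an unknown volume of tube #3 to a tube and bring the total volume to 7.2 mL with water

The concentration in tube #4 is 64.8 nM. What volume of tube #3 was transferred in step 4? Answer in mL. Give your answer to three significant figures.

Step 1: 12-fold → factor 12
Step 2: 85 μL + 1400 μL = 1485 μL total → factor 1485/85 = 17.471
Step 3: 55 μL brought to 4050 μL → factor 4050/55 = 73.636
Step 4: v brought to 7.2 mL → factor = 7.2 mL/v
Product of known-step factors = 15438
Overall factor = 6.00 mM / (64.8 nM) = 92593
Step-4 factor = 92593 / 15438 = 5.9978
v = 7.2 mL / 5.9978 = 1.20 mL

1.20 mL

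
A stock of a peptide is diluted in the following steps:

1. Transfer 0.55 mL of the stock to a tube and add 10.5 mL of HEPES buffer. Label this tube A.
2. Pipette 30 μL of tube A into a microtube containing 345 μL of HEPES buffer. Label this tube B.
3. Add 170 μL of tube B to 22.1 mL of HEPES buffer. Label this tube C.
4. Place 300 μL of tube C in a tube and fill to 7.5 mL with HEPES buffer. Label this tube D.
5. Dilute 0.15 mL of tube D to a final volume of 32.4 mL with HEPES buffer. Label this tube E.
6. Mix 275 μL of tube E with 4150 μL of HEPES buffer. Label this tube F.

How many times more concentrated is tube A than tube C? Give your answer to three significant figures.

1.64 × 10^3

Step 1: 0.55 mL + 10.5 mL = 11.05 mL total → factor 11.05/0.55 = 20.091
Step 2: 30 μL + 345 μL = 375 μL total → factor 375/30 = 12.5
Step 3: 170 μL + 22.1 mL = 22270 μL total → factor 22270/170 = 131
Dilution factor to tube A = 20.091; to tube C = 32899
[tube A]/[tube C] = (factor to tube C)/(factor to tube A) = 32899/20.091 = 1.64 × 10^3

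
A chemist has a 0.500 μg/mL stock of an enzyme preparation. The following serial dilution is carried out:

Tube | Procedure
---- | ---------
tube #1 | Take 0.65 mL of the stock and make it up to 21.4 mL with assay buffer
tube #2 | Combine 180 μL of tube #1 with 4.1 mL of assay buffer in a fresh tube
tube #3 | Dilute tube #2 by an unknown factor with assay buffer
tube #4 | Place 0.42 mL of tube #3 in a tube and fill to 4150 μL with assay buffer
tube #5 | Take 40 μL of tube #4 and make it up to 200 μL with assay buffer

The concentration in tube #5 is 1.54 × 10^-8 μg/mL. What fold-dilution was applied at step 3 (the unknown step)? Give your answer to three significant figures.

839-fold

Step 1: 0.65 mL brought to 21.4 mL → factor 21.4/0.65 = 32.923
Step 2: 180 μL + 4.1 mL = 4280 μL total → factor 4280/180 = 23.778
Step 3: unknown factor x
Step 4: 0.42 mL brought to 4150 μL → factor 4.15/0.42 = 9.881
Step 5: 40 μL brought to 200 μL → factor 200/40 = 5
Product of known-step factors = 38676
Overall factor = 0.500 μg/mL / (1.54 × 10^-8 μg/mL) = 3.2468 × 10^7
x = 3.2468 × 10^7 / 38676 = 839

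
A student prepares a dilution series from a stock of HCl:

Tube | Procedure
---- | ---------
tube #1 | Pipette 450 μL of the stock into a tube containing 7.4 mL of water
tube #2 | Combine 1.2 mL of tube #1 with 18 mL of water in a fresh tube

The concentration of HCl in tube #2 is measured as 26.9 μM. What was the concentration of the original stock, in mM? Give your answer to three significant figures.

Step 1: 450 μL + 7.4 mL = 7850 μL total → factor 7850/450 = 17.444
Step 2: 1.2 mL + 18 mL = 19.2 mL total → factor 19.2/1.2 = 16
Overall dilution factor = 17.444 × 16 = 279.11
Stock = 26.9 μM × 279.11 = 7508 μM = 7.51 mM

7.51 mM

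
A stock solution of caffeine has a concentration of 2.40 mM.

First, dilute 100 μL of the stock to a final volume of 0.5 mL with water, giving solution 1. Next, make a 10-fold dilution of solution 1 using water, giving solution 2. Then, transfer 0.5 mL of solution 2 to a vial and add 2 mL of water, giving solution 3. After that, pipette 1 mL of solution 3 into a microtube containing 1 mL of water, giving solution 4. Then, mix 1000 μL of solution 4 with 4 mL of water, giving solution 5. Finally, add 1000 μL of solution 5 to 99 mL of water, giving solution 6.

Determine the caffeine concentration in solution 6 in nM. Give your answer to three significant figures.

9.60 nM

Step 1: 100 μL brought to 0.5 mL → factor 500/100 = 5
Step 2: 10-fold → factor 10
Step 3: 0.5 mL + 2 mL = 2.5 mL total → factor 2.5/0.5 = 5
Step 4: 1 mL + 1 mL = 2 mL total → factor 2/1 = 2
Step 5: 1000 μL + 4 mL = 5000 μL total → factor 5000/1000 = 5
Step 6: 1000 μL + 99 mL = 1 × 10^5 μL total → factor 1 × 10^5/1000 = 100
Overall dilution factor = 5 × 10 × 5 × 2 × 5 × 100 = 2.5 × 10^5
Final = 2.40 mM / 2.5 × 10^5 = 9.600 × 10^-6 mM = 9.60 nM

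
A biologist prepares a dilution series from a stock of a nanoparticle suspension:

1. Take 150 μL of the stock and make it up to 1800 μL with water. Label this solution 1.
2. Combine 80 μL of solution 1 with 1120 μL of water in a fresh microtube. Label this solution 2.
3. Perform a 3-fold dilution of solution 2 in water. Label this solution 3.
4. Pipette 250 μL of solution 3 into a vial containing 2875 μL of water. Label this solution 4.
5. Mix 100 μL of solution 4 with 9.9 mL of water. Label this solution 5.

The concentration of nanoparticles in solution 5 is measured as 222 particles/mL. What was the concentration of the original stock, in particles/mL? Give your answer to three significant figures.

Step 1: 150 μL brought to 1800 μL → factor 1800/150 = 12
Step 2: 80 μL + 1120 μL = 1200 μL total → factor 1200/80 = 15
Step 3: 3-fold → factor 3
Step 4: 250 μL + 2875 μL = 3125 μL total → factor 3125/250 = 12.5
Step 5: 100 μL + 9.9 mL = 10000 μL total → factor 10000/100 = 100
Overall dilution factor = 12 × 15 × 3 × 12.5 × 100 = 6.75 × 10^5
Stock = 222 particles/mL × 6.75 × 10^5 = 1.50 × 10^8 particles/mL

1.50 × 10^8 particles/mL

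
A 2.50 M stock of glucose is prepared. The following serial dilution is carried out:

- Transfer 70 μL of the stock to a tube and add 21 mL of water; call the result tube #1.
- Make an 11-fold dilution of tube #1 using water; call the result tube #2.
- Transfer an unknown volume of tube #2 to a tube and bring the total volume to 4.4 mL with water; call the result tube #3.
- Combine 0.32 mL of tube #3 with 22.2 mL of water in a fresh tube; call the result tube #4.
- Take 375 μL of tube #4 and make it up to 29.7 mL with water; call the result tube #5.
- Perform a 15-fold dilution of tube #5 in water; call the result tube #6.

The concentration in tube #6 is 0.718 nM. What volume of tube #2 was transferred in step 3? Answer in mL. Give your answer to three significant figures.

Step 1: 70 μL + 21 mL = 21070 μL total → factor 21070/70 = 301
Step 2: 11-fold → factor 11
Step 3: v brought to 4.4 mL → factor = 4.4 mL/v
Step 4: 0.32 mL + 22.2 mL = 22.52 mL total → factor 22.52/0.32 = 70.375
Step 5: 375 μL brought to 29.7 mL → factor 29700/375 = 79.2
Step 6: 15-fold → factor 15
Product of known-step factors = 2.7682 × 10^8
Overall factor = 2.50 M / (0.718 nM) = 3.4819 × 10^9
Step-3 factor = 3.4819 × 10^9 / 2.7682 × 10^8 = 12.578
v = 4.4 mL / 12.578 = 0.350 mL

0.350 mL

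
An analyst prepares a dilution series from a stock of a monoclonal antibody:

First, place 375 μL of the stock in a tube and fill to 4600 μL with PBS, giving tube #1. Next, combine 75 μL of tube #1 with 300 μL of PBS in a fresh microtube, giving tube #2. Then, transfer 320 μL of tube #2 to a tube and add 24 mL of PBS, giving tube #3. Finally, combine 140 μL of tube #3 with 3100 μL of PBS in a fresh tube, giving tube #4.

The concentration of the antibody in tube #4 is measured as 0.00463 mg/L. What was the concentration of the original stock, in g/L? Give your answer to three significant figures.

0.499 g/L

Step 1: 375 μL brought to 4600 μL → factor 4600/375 = 12.267
Step 2: 75 μL + 300 μL = 375 μL total → factor 375/75 = 5
Step 3: 320 μL + 24 mL = 24320 μL total → factor 24320/320 = 76
Step 4: 140 μL + 3100 μL = 3240 μL total → factor 3240/140 = 23.143
Overall dilution factor = 12.267 × 5 × 76 × 23.143 = 1.0788 × 10^5
Stock = 0.00463 mg/L × 1.0788 × 10^5 = 499.5 mg/L = 0.499 g/L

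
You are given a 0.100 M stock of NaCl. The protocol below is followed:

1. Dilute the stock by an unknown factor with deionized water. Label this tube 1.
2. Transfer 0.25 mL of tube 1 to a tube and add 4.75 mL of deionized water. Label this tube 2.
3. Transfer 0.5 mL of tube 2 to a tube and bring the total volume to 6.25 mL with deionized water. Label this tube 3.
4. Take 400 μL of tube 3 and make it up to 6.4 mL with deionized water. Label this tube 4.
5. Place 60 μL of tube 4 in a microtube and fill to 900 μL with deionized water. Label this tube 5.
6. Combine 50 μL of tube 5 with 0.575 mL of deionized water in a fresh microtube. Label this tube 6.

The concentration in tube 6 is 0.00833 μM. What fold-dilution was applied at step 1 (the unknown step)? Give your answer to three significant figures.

Step 1: unknown factor x
Step 2: 0.25 mL + 4.75 mL = 5 mL total → factor 5/0.25 = 20
Step 3: 0.5 mL brought to 6.25 mL → factor 6.25/0.5 = 12.5
Step 4: 400 μL brought to 6.4 mL → factor 6400/400 = 16
Step 5: 60 μL brought to 900 μL → factor 900/60 = 15
Step 6: 50 μL + 0.575 mL = 625 μL total → factor 625/50 = 12.5
Product of known-step factors = 7.5 × 10^5
Overall factor = 0.100 M / (0.00833 μM) = 1.2005 × 10^7
x = 1.2005 × 10^7 / 7.5 × 10^5 = 16.0

16.0-fold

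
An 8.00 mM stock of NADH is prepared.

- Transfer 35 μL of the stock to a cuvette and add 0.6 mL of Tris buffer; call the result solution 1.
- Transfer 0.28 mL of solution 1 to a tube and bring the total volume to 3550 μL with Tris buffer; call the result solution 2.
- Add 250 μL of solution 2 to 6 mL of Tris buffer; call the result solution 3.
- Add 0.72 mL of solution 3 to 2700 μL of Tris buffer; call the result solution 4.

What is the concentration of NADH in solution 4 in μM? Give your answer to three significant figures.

0.293 μM

Step 1: 35 μL + 0.6 mL = 635 μL total → factor 635/35 = 18.143
Step 2: 0.28 mL brought to 3550 μL → factor 3.55/0.28 = 12.679
Step 3: 250 μL + 6 mL = 6250 μL total → factor 6250/250 = 25
Step 4: 0.72 mL + 2700 μL = 3.42 mL total → factor 3.42/0.72 = 4.75
Overall dilution factor = 18.143 × 12.679 × 25 × 4.75 = 27316
Final = 8.00 mM / 27316 = 0.0002929 mM = 0.293 μM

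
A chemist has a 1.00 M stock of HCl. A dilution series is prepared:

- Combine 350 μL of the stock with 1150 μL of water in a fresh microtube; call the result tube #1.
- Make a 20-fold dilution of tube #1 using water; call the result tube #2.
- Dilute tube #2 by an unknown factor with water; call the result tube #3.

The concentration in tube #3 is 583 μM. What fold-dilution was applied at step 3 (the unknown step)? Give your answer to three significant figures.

Step 1: 350 μL + 1150 μL = 1500 μL total → factor 1500/350 = 4.2857
Step 2: 20-fold → factor 20
Step 3: unknown factor x
Product of known-step factors = 85.714
Overall factor = 1.00 M / (583 μM) = 1715.3
x = 1715.3 / 85.714 = 20.0

20.0-fold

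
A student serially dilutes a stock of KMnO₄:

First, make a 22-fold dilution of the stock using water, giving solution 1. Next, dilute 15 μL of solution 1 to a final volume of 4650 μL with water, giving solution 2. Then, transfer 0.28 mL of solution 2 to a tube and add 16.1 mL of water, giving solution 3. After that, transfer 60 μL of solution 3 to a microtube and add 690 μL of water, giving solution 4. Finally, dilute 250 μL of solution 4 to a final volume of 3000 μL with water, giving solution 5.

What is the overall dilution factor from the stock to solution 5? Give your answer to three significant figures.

Step 1: 22-fold → factor 22
Step 2: 15 μL brought to 4650 μL → factor 4650/15 = 310
Step 3: 0.28 mL + 16.1 mL = 16.38 mL total → factor 16.38/0.28 = 58.5
Step 4: 60 μL + 690 μL = 750 μL total → factor 750/60 = 12.5
Step 5: 250 μL brought to 3000 μL → factor 3000/250 = 12
Overall dilution factor = 22 × 310 × 58.5 × 12.5 × 12 = 5.9846 × 10^7

5.98 × 10^7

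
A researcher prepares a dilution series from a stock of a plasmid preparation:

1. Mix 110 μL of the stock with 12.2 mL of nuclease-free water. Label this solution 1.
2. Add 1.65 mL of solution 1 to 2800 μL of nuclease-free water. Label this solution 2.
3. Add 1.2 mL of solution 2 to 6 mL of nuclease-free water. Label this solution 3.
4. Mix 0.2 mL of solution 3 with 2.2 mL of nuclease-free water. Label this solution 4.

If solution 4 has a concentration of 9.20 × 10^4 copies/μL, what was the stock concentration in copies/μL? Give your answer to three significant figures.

Step 1: 110 μL + 12.2 mL = 12310 μL total → factor 12310/110 = 111.91
Step 2: 1.65 mL + 2800 μL = 4.45 mL total → factor 4.45/1.65 = 2.697
Step 3: 1.2 mL + 6 mL = 7.2 mL total → factor 7.2/1.2 = 6
Step 4: 0.2 mL + 2.2 mL = 2.4 mL total → factor 2.4/0.2 = 12
Overall dilution factor = 111.91 × 2.697 × 6 × 12 = 21731
Stock = 9.20 × 10^4 copies/μL × 21731 = 2.00 × 10^9 copies/μL

2.00 × 10^9 copies/μL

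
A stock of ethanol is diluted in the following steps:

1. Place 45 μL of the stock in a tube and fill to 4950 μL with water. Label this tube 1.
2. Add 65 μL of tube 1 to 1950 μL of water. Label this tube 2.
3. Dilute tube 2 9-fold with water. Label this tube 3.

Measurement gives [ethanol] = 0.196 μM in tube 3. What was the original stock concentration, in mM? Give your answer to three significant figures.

Step 1: 45 μL brought to 4950 μL → factor 4950/45 = 110
Step 2: 65 μL + 1950 μL = 2015 μL total → factor 2015/65 = 31
Step 3: 9-fold → factor 9
Overall dilution factor = 110 × 31 × 9 = 30690
Stock = 0.196 μM × 30690 = 6015 μM = 6.02 mM

6.02 mM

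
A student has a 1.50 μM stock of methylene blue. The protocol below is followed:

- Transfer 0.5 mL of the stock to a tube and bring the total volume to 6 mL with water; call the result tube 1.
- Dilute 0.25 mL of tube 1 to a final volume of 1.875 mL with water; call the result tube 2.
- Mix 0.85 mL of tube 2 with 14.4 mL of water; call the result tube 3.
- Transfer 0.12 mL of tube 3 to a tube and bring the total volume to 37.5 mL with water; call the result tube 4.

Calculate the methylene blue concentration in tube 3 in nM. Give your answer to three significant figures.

0.929 nM

Step 1: 0.5 mL brought to 6 mL → factor 6/0.5 = 12
Step 2: 0.25 mL brought to 1.875 mL → factor 1.875/0.25 = 7.5
Step 3: 0.85 mL + 14.4 mL = 15.25 mL total → factor 15.25/0.85 = 17.941
Dilution factor through tube 3 = 12 × 7.5 × 17.941 = 1614.7
[tube 3] = 1.50 μM / 1614.7 = 0.0009290 μM = 0.929 nM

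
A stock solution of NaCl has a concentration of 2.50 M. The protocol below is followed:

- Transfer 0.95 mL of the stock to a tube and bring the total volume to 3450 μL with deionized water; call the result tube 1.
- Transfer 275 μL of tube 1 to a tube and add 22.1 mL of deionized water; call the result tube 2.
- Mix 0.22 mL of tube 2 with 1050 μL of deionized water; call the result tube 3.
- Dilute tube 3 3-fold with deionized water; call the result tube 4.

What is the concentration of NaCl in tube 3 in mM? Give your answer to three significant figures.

1.47 mM

Step 1: 0.95 mL brought to 3450 μL → factor 3.45/0.95 = 3.6316
Step 2: 275 μL + 22.1 mL = 22375 μL total → factor 22375/275 = 81.364
Step 3: 0.22 mL + 1050 μL = 1.27 mL total → factor 1.27/0.22 = 5.7727
Dilution factor through tube 3 = 3.6316 × 81.364 × 5.7727 = 1705.7
[tube 3] = 2.50 M / 1705.7 = 0.001466 M = 1.47 mM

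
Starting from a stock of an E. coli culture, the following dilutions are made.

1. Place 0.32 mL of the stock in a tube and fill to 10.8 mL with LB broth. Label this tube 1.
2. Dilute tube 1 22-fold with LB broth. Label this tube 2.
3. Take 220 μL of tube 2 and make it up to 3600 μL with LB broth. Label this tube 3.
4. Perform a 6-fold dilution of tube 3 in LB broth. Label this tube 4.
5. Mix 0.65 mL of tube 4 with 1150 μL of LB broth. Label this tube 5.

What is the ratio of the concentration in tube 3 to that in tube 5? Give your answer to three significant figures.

16.6

Step 1: 0.32 mL brought to 10.8 mL → factor 10.8/0.32 = 33.75
Step 2: 22-fold → factor 22
Step 3: 220 μL brought to 3600 μL → factor 3600/220 = 16.364
Step 4: 6-fold → factor 6
Step 5: 0.65 mL + 1150 μL = 1.8 mL total → factor 1.8/0.65 = 2.7692
Dilution factor to tube 3 = 12150; to tube 5 = 2.0188 × 10^5
[tube 3]/[tube 5] = (factor to tube 5)/(factor to tube 3) = 2.0188 × 10^5/12150 = 16.6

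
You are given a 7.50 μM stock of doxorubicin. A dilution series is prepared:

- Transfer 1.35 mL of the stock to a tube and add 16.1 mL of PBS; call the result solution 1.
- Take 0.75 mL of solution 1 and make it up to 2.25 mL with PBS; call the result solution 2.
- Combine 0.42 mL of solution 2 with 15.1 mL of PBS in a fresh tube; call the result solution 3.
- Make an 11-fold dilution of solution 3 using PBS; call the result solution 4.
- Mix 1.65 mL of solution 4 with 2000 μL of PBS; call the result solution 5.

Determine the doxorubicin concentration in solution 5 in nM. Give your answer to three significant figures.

Step 1: 1.35 mL + 16.1 mL = 17.45 mL total → factor 17.45/1.35 = 12.926
Step 2: 0.75 mL brought to 2.25 mL → factor 2.25/0.75 = 3
Step 3: 0.42 mL + 15.1 mL = 15.52 mL total → factor 15.52/0.42 = 36.952
Step 4: 11-fold → factor 11
Step 5: 1.65 mL + 2000 μL = 3.65 mL total → factor 3.65/1.65 = 2.2121
Overall dilution factor = 12.926 × 3 × 36.952 × 11 × 2.2121 = 34868
Final = 7.50 μM / 34868 = 0.0002151 μM = 0.215 nM

0.215 nM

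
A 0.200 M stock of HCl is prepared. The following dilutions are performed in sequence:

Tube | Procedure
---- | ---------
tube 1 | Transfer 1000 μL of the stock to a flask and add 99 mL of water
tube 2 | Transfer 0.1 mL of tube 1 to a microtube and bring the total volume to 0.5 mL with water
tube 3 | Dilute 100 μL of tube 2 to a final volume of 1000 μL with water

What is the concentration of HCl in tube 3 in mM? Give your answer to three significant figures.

Step 1: 1000 μL + 99 mL = 1 × 10^5 μL total → factor 1 × 10^5/1000 = 100
Step 2: 0.1 mL brought to 0.5 mL → factor 0.5/0.1 = 5
Step 3: 100 μL brought to 1000 μL → factor 1000/100 = 10
Overall dilution factor = 100 × 5 × 10 = 5000
Final = 0.200 M / 5000 = 4.000 × 10^-5 M = 0.0400 mM

0.0400 mM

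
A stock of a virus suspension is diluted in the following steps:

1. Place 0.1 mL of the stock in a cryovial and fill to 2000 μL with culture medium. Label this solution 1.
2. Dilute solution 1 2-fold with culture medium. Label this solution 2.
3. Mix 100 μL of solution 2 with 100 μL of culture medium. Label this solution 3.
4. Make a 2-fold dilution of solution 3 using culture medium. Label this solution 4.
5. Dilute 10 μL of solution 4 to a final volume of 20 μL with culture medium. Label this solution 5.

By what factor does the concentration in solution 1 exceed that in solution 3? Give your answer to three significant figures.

4.00

Step 1: 0.1 mL brought to 2000 μL → factor 2/0.1 = 20
Step 2: 2-fold → factor 2
Step 3: 100 μL + 100 μL = 200 μL total → factor 200/100 = 2
Dilution factor to solution 1 = 20; to solution 3 = 80
[solution 1]/[solution 3] = (factor to solution 3)/(factor to solution 1) = 80/20 = 4.00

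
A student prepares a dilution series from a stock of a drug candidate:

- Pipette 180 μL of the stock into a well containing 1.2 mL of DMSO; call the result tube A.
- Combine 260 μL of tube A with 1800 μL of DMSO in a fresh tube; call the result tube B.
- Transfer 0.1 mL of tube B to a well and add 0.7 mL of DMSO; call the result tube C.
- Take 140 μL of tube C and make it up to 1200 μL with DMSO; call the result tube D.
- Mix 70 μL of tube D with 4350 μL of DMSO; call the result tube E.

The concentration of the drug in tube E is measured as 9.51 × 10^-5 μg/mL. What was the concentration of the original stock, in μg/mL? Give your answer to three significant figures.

25.0 μg/mL

Step 1: 180 μL + 1.2 mL = 1380 μL total → factor 1380/180 = 7.6667
Step 2: 260 μL + 1800 μL = 2060 μL total → factor 2060/260 = 7.9231
Step 3: 0.1 mL + 0.7 mL = 0.8 mL total → factor 0.8/0.1 = 8
Step 4: 140 μL brought to 1200 μL → factor 1200/140 = 8.5714
Step 5: 70 μL + 4350 μL = 4420 μL total → factor 4420/70 = 63.143
Overall dilution factor = 7.6667 × 7.9231 × 8 × 8.5714 × 63.143 = 2.6301 × 10^5
Stock = 9.51 × 10^-5 μg/mL × 2.6301 × 10^5 = 25.0 μg/mL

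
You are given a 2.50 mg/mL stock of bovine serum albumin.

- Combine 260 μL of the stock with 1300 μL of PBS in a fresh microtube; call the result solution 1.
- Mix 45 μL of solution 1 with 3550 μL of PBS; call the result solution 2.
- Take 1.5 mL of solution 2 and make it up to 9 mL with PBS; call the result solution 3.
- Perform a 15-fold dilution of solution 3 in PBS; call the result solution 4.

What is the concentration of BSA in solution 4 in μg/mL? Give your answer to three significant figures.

0.0580 μg/mL

Step 1: 260 μL + 1300 μL = 1560 μL total → factor 1560/260 = 6
Step 2: 45 μL + 3550 μL = 3595 μL total → factor 3595/45 = 79.889
Step 3: 1.5 mL brought to 9 mL → factor 9/1.5 = 6
Step 4: 15-fold → factor 15
Overall dilution factor = 6 × 79.889 × 6 × 15 = 43140
Final = 2.50 mg/mL / 43140 = 5.795 × 10^-5 mg/mL = 0.0580 μg/mL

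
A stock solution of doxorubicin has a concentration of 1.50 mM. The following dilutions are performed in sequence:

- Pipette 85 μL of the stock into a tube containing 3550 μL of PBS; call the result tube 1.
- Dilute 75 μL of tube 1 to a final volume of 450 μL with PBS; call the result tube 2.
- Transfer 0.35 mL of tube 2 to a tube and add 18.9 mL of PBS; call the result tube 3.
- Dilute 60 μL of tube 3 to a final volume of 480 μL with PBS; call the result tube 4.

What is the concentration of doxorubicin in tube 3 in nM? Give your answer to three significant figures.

106 nM

Step 1: 85 μL + 3550 μL = 3635 μL total → factor 3635/85 = 42.765
Step 2: 75 μL brought to 450 μL → factor 450/75 = 6
Step 3: 0.35 mL + 18.9 mL = 19.25 mL total → factor 19.25/0.35 = 55
Dilution factor through tube 3 = 42.765 × 6 × 55 = 14112
[tube 3] = 1.50 mM / 14112 = 0.0001063 mM = 106 nM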